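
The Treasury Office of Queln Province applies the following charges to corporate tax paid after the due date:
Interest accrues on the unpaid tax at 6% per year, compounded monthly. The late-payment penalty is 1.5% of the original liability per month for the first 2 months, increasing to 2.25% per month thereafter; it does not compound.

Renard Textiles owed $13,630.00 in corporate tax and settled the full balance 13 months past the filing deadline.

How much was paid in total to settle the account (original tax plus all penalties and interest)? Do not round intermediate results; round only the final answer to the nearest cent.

Penalty, months 1–2: 2 × 1.5% × $13,630.00 = $408.90
Penalty, months 3–13: 11 × 2.25% × $13,630.00 = $3,373.43…
Interest (6%/yr ÷ 12 = 0.5%/month): $13,630.00 × ((1 + 0.005)^13 − 1) = $913.0219…
Total = $13,630.00 + $3,782.3250 + $913.0219… = $18,325.35

$18,325.35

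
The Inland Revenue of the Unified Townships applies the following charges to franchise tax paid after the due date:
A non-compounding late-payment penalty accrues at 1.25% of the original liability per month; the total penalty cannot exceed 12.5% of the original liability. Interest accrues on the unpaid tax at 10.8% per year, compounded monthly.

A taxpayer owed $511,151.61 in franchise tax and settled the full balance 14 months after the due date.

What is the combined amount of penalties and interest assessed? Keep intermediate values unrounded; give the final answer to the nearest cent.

Penalty (uncapped): 14 × 1.25% × $511,151.61 = $89,451.53…; cap = 12.5% × $511,151.61 = $63,893.95… → penalty = $63,893.95…
Interest (10.8%/yr ÷ 12 = 0.9%/month): $511,151.61 × ((1 + 0.009)^14 − 1) = $68,311.8568…
Penalties + interest = $63,893.9513… + $68,311.8568… = $132,205.81

$132,205.81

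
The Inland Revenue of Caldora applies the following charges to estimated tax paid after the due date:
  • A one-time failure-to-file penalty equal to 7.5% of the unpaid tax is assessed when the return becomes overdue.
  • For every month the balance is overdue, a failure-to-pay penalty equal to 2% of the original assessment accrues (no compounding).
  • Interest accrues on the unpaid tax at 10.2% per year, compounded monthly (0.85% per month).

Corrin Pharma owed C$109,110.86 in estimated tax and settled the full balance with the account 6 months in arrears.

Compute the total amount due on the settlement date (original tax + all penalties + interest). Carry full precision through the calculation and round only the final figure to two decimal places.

Failure-to-file penalty: 7.5% × C$109,110.86 = C$8,183.31…
Failure-to-pay penalty: 6 × 2% × C$109,110.86 = C$13,093.30…
Interest: C$109,110.86 × ((1 + 0.0085)^6 − 1) = C$109,110.86 × 0.0520961… = C$5,684.2515…
Total = C$109,110.86 + C$21,276.6177 + C$5,684.2515… = C$136,071.73

C$136,071.73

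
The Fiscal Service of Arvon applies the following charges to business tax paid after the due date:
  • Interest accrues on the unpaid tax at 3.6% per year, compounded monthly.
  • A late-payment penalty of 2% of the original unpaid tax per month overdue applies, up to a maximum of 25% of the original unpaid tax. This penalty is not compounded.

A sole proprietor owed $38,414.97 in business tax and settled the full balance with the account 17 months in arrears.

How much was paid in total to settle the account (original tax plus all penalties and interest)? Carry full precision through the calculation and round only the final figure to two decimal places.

$50,025.61

Penalty (uncapped): 17 × 2% × $38,414.97 = $13,061.09…; cap = 25% × $38,414.97 = $9,603.74… → penalty = $9,603.74…
Interest (3.6%/yr ÷ 12 = 0.3%/month): $38,414.97 × ((1 + 0.003)^17 − 1) = $2,006.8962…
Total = $38,414.97 + $9,603.7425 + $2,006.8962… = $50,025.61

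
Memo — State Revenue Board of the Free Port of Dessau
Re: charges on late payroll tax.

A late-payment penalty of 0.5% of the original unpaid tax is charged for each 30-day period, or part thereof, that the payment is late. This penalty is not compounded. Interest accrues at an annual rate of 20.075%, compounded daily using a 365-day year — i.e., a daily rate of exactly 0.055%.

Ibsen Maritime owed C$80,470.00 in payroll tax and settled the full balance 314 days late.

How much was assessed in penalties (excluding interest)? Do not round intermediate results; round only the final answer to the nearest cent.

C$4,425.85

Penalty periods: ⌈314/30⌉ = 11; penalty = 11 × 0.5% × C$80,470.00 = C$4,425.85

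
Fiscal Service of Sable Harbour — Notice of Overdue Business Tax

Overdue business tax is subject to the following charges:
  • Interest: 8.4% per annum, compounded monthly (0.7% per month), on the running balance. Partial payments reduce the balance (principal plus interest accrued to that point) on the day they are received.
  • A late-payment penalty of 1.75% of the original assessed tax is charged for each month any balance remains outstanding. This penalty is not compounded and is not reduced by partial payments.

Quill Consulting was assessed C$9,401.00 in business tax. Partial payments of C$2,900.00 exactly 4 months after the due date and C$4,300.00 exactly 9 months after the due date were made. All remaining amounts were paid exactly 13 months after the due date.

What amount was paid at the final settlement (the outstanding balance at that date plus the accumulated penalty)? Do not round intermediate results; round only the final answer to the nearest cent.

Balance at month 4: C$9,401.0000 × (1 + 0.007)^4 = C$9,667.0048…
After C$2,900.00 payment: C$9,667.0048… − C$2,900.00 = C$6,767.0048…
Balance at month 9: C$6,767.0048… × (1 + 0.007)^5 = C$7,007.1891…
After C$4,300.00 payment: C$7,007.1891… − C$4,300.00 = C$2,707.1891…
Balance at month 13: C$2,707.1891… × (1 + 0.007)^4 = C$2,783.7900…
Penalty: 13 × 1.75% × C$9,401.00 = C$2,138.73…
Final settlement = outstanding balance + penalty = C$2,783.7900… + C$2,138.73… = C$4,922.52

C$4,922.52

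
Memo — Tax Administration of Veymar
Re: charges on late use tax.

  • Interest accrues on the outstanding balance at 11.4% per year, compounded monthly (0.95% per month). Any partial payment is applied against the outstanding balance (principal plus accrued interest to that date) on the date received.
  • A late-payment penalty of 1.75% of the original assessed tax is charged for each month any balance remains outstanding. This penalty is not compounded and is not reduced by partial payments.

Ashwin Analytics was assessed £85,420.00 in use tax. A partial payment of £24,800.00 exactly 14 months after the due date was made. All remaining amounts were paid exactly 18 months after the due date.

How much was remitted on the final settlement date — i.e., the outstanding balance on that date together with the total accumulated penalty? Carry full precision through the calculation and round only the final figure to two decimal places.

£102,419.65

Balance at month 14: £85,420.0000 × (1 + 0.0095)^14 = £97,509.7612…
After £24,800.00 payment: £97,509.7612… − £24,800.00 = £72,709.7612…
Balance at month 18: £72,709.7612… × (1 + 0.0095)^4 = £75,512.3544…
Penalty: 18 × 1.75% × £85,420.00 = £26,907.30
Final settlement = outstanding balance + penalty = £75,512.3544… + £26,907.30 = £102,419.65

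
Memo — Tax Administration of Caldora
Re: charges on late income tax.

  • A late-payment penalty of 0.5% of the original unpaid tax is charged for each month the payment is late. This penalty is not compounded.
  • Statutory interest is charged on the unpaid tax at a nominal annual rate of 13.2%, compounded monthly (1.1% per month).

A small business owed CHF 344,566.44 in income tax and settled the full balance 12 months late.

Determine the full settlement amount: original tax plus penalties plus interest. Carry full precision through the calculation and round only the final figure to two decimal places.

CHF 413,578.34

Late-payment penalty = 0.5% × CHF 344,566.44 × 12 mo = CHF 20,673.99…
Interest: CHF 344,566.44 × ((1 + 0.011)^12 − 1) = CHF 344,566.44 × 0.1402862… = CHF 48,337.9153…
Total = CHF 344,566.44 + CHF 20,673.9864 + CHF 48,337.9153… = CHF 413,578.34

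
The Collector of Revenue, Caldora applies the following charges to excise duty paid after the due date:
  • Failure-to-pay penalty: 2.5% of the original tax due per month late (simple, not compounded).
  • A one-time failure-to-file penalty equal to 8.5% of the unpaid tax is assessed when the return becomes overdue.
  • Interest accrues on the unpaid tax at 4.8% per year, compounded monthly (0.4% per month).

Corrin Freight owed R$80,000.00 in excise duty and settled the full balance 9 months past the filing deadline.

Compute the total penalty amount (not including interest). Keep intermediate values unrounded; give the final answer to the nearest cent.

Failure-to-file penalty: 8.5% × R$80,000.00 = R$6,800.00
Failure-to-pay penalty = 2.5% × R$80,000.00 × 9 mo = R$18,000.00
Total penalty = R$6,800.00 + R$18,000.00 = R$24,800.00

R$24,800.00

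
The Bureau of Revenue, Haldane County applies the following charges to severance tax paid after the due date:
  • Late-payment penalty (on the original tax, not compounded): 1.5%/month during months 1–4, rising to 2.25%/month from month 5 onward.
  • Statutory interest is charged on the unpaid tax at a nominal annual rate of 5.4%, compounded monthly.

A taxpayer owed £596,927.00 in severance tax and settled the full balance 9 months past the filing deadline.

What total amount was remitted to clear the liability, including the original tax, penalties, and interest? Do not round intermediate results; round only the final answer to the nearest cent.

Penalty, months 1–4: 4 × 1.5% × £596,927.00 = £35,815.62
Penalty, months 5–9: 5 × 2.25% × £596,927.00 = £67,154.29…
Interest (5.4%/yr ÷ 12 = 0.45%/month): £596,927.00 × ((1 + 0.0045)^9 − 1) = £24,615.3034…
Total = £596,927.00 + £102,969.9075 + £24,615.3034… = £724,512.21

£724,512.21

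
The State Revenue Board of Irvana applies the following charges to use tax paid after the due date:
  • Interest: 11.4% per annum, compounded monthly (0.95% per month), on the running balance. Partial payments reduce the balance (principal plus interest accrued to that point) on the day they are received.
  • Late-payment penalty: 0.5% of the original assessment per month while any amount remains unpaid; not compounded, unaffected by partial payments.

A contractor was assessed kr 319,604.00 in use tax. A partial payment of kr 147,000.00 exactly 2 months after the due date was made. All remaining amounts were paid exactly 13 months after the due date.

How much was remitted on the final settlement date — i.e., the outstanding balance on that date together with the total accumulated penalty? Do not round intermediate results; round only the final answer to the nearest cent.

Balance at month 2: kr 319,604.0000 × (1 + 0.0095)^2 = kr 325,705.3203…
After kr 147,000.00 payment: kr 325,705.3203… − kr 147,000.00 = kr 178,705.3203…
Balance at month 13: kr 178,705.3203… × (1 + 0.0095)^11 = kr 198,292.8424…
Penalty: 13 × 0.5% × kr 319,604.00 = kr 20,774.26
Final settlement = outstanding balance + penalty = kr 198,292.8424… + kr 20,774.26 = kr 219,067.10

kr 219,067.10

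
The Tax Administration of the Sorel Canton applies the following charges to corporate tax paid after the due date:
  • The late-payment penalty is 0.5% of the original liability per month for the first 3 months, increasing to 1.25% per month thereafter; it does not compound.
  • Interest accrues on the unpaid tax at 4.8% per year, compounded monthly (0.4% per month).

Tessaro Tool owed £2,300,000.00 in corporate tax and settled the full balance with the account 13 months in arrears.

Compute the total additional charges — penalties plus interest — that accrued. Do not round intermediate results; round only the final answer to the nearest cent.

£444,512.92

Penalty, months 1–3: 3 × 0.5% × £2,300,000.00 = £34,500.00
Penalty, months 4–13: 10 × 1.25% × £2,300,000.00 = £287,500.00
Interest: £2,300,000.00 × ((1 + 0.004)^13 − 1) = £2,300,000.00 × 0.0532665… = £122,512.9232…
Penalties + interest = £322,000.0000 + £122,512.9232… = £444,512.92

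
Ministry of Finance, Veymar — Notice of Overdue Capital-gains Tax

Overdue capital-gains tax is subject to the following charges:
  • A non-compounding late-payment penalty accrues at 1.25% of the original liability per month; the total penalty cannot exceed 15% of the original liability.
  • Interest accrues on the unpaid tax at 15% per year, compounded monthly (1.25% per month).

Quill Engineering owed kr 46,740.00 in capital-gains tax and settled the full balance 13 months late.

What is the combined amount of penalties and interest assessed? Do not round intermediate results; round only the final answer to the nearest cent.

kr 15,202.84

Penalty (uncapped): 13 × 1.25% × kr 46,740.00 = kr 7,595.25; cap = 15% × kr 46,740.00 = kr 7,011.00 → penalty = kr 7,011.00
Interest: kr 46,740.00 × ((1 + 0.0125)^13 − 1) = kr 46,740.00 × 0.1752639… = kr 8,191.8370…
Penalties + interest = kr 7,011.0000 + kr 8,191.8370… = kr 15,202.84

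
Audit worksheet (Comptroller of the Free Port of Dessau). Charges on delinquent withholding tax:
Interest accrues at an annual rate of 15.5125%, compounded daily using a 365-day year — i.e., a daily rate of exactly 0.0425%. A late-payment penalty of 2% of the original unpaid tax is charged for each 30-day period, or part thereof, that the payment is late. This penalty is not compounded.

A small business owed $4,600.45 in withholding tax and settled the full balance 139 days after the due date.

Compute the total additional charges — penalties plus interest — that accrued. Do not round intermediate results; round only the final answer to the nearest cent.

Penalty periods: ⌈139/30⌉ = 5; penalty = 5 × 2% × $4,600.45 = $460.05…
Interest: $4,600.45 × ((1 + 0.000425)^139 − 1) = $4,600.45 × 0.06084149… = $279.8982…
Penalties + interest = $460.0450 + $279.8982… = $739.94

$739.94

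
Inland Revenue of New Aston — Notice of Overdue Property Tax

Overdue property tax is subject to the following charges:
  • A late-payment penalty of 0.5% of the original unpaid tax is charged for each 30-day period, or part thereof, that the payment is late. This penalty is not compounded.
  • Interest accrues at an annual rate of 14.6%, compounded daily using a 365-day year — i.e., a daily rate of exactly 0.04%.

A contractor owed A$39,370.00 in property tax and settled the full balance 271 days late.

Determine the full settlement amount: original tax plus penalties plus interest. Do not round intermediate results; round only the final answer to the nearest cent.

A$45,845.16

Penalty periods: ⌈271/30⌉ = 10; penalty = 10 × 0.5% × A$39,370.00 = A$1,968.50
Interest: A$39,370.00 × ((1 + 0.0004)^271 − 1) = A$39,370.00 × 0.11446930… = A$4,506.6563…
Total = A$39,370.00 + A$1,968.5000 + A$4,506.6563… = A$45,845.16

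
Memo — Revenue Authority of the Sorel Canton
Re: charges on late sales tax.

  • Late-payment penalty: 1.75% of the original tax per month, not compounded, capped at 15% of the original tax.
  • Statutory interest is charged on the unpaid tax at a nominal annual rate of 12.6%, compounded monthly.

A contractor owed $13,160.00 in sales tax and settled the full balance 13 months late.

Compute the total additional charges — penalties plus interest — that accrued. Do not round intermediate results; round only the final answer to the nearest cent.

Penalty (uncapped): 13 × 1.75% × $13,160.00 = $2,993.90; cap = 15% × $13,160.00 = $1,974.00 → penalty = $1,974.00
Interest (12.6%/yr ÷ 12 = 1.05%/month): $13,160.00 × ((1 + 0.0105)^13 − 1) = $1,913.9830…
Penalties + interest = $1,974.0000 + $1,913.9830… = $3,887.98

$3,887.98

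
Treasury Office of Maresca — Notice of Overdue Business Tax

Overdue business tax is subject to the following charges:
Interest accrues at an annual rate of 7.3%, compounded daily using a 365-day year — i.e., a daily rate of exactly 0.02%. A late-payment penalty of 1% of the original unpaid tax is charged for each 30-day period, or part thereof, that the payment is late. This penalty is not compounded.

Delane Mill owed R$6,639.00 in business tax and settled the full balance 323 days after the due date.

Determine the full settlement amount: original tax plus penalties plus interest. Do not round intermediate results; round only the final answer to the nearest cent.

R$7,812.28

Penalty periods: ⌈323/30⌉ = 11; penalty = 11 × 1% × R$6,639.00 = R$730.29
Interest: R$6,639.00 × ((1 + 0.0002)^323 − 1) = R$6,639.00 × 0.06672536… = R$442.9896…
Total = R$6,639.00 + R$730.2900 + R$442.9896… = R$7,812.28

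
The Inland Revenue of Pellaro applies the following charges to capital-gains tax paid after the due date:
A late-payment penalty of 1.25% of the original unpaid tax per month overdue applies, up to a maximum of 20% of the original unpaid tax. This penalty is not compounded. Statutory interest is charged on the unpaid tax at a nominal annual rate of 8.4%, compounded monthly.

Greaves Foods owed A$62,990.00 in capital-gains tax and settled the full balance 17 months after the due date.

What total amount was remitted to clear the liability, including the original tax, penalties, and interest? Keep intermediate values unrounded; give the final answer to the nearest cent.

Penalty (uncapped): 17 × 1.25% × A$62,990.00 = A$13,385.38…; cap = 20% × A$62,990.00 = A$12,598.00 → penalty = A$12,598.00
Interest (8.4%/yr ÷ 12 = 0.7%/month): A$62,990.00 × ((1 + 0.007)^17 − 1) = A$7,930.6337…
Total = A$62,990.00 + A$12,598.0000 + A$7,930.6337… = A$83,518.63

A$83,518.63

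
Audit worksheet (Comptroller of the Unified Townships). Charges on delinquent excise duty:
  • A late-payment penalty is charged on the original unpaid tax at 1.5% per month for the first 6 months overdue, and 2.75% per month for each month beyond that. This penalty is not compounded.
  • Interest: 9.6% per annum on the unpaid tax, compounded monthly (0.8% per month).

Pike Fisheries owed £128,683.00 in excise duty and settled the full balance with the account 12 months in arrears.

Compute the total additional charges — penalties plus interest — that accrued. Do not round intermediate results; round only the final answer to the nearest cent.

£45,726.05

Penalty, months 1–6: 6 × 1.5% × £128,683.00 = £11,581.47
Penalty, months 7–12: 6 × 2.75% × £128,683.00 = £21,232.70…
Interest: £128,683.00 × ((1 + 0.008)^12 − 1) = £128,683.00 × 0.1003387… = £12,911.8841…
Penalties + interest = £32,814.1650 + £12,911.8841… = £45,726.05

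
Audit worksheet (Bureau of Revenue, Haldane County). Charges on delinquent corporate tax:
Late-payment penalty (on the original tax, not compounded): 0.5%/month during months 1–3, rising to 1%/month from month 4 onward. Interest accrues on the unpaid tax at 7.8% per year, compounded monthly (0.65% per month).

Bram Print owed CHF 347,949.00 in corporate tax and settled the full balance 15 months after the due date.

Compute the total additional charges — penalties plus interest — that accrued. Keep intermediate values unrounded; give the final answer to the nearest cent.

Penalty, months 1–3: 3 × 0.5% × CHF 347,949.00 = CHF 5,219.24…
Penalty, months 4–15: 12 × 1% × CHF 347,949.00 = CHF 41,753.88
Interest: CHF 347,949.00 × ((1 + 0.0065)^15 − 1) = CHF 347,949.00 × 0.1020637… = CHF 35,512.9541…
Penalties + interest = CHF 46,973.1150 + CHF 35,512.9541… = CHF 82,486.07

CHF 82,486.07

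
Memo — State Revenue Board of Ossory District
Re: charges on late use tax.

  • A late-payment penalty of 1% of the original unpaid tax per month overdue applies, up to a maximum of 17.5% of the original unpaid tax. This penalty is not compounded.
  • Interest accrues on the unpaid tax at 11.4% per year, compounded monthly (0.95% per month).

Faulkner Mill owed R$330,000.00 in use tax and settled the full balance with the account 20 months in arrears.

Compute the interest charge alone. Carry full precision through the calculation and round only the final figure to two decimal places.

Interest: R$330,000.00 × ((1 + 0.0095)^20 − 1) = R$330,000.00 × 0.2081656… = R$68,694.6477…

R$68,694.65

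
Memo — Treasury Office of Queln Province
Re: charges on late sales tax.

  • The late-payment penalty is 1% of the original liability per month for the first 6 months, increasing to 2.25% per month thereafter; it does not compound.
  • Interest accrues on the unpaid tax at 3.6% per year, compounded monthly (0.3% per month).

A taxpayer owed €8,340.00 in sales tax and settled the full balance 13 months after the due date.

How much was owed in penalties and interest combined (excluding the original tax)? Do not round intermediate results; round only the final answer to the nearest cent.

Penalty, months 1–6: 6 × 1% × €8,340.00 = €500.40
Penalty, months 7–13: 7 × 2.25% × €8,340.00 = €1,313.55
Interest: €8,340.00 × ((1 + 0.003)^13 − 1) = €8,340.00 × 0.0397098… = €331.1796…
Penalties + interest = €1,813.9500 + €331.1796… = €2,145.13

€2,145.13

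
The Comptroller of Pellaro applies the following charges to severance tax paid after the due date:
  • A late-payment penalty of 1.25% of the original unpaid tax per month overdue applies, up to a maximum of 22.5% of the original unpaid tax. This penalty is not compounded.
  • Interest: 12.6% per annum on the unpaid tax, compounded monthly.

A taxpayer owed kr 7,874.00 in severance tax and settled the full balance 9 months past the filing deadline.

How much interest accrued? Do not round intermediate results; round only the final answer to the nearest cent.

kr 776.12

Interest (12.6%/yr ÷ 12 = 1.05%/month): kr 7,874.00 × ((1 + 0.0105)^9 − 1) = kr 776.1228…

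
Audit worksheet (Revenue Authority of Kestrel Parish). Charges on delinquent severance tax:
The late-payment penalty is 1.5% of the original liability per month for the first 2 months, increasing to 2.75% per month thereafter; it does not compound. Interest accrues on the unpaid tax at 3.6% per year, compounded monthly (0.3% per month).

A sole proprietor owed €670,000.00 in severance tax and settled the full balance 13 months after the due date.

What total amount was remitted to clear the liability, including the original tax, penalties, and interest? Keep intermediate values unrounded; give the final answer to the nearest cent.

€919,380.55

Penalty, months 1–2: 2 × 1.5% × €670,000.00 = €20,100.00
Penalty, months 3–13: 11 × 2.75% × €670,000.00 = €202,675.00
Interest: €670,000.00 × ((1 + 0.003)^13 − 1) = €670,000.00 × 0.0397098… = €26,605.5528…
Total = €670,000.00 + €222,775.0000 + €26,605.5528… = €919,380.55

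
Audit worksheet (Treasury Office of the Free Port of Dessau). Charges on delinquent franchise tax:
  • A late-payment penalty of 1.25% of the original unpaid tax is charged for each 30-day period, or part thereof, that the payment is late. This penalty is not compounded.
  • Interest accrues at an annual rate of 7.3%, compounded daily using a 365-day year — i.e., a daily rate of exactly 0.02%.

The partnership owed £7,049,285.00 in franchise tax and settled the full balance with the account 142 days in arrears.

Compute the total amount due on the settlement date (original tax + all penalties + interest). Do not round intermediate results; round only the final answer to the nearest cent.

£7,692,914.35

Penalty periods: ⌈142/30⌉ = 5; penalty = 5 × 1.25% × £7,049,285.00 = £440,580.31…
Interest: £7,049,285.00 × ((1 + 0.0002)^142 − 1) = £7,049,285.00 × 0.02880420… = £203,049.0401…
Total = £7,049,285.00 + £440,580.3125 + £203,049.0401… = £7,692,914.35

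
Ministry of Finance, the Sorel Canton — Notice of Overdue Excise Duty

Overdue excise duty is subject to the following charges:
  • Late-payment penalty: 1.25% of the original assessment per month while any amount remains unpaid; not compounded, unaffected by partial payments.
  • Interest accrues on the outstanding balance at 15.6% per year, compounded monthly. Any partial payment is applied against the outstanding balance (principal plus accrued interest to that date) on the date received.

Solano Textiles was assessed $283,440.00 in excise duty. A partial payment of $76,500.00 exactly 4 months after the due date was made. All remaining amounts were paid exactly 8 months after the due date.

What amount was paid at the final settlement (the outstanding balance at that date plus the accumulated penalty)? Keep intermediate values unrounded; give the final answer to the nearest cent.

$262,082.20

Monthly rate = 15.6% ÷ 12 = 1.3%
Balance at month 4: $283,440.0000 × (1 + 0.013)^4 = $298,468.7871…
After $76,500.00 payment: $298,468.7871… − $76,500.00 = $221,968.7871…
Balance at month 8: $221,968.7871… × (1 + 0.013)^4 = $233,738.1974…
Penalty: 8 × 1.25% × $283,440.00 = $28,344.00
Final settlement = outstanding balance + penalty = $233,738.1974… + $28,344.00 = $262,082.20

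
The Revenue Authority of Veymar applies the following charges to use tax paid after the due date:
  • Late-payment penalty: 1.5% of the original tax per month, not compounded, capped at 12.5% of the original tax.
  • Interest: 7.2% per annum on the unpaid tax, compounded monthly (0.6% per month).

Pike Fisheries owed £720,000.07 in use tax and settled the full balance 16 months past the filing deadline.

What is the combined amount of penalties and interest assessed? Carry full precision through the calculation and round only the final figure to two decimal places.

£162,319.23

Penalty (uncapped): 16 × 1.5% × £720,000.07 = £172,800.02…; cap = 12.5% × £720,000.07 = £90,000.01… → penalty = £90,000.01…
Interest: £720,000.07 × ((1 + 0.006)^16 − 1) = £720,000.07 × 0.1004434… = £72,319.2212…
Penalties + interest = £90,000.0088… + £72,319.2212… = £162,319.23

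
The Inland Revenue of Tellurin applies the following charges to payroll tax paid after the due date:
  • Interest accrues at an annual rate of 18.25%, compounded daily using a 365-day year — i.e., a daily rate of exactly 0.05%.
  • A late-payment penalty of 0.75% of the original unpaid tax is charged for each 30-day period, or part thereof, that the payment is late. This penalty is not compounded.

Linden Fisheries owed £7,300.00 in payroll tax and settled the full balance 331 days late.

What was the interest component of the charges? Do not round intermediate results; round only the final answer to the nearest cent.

£1,313.52

Interest: £7,300.00 × ((1 + 0.0005)^331 − 1) = £7,300.00 × 0.17993416… = £1,313.5194…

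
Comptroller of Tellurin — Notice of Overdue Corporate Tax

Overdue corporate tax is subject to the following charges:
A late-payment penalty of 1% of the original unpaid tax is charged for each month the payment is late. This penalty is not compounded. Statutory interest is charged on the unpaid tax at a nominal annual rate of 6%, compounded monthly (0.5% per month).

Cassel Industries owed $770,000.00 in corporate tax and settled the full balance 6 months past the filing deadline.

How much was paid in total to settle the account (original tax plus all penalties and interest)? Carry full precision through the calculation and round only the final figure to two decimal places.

$839,590.68

Late-payment penalty: 6 × 1% × $770,000.00 = $46,200.00
Interest: $770,000.00 × ((1 + 0.005)^6 − 1) = $770,000.00 × 0.0303775… = $23,390.6822…
Total = $770,000.00 + $46,200.0000 + $23,390.6822… = $839,590.68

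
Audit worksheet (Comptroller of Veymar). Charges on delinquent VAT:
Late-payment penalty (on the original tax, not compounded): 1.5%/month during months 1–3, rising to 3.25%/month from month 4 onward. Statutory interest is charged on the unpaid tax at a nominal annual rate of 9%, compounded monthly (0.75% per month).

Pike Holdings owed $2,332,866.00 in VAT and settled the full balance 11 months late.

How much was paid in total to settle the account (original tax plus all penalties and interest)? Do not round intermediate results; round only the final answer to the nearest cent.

Penalty, months 1–3: 3 × 1.5% × $2,332,866.00 = $104,978.97
Penalty, months 4–11: 8 × 3.25% × $2,332,866.00 = $606,545.16
Interest: $2,332,866.00 × ((1 + 0.0075)^11 − 1) = $2,332,866.00 × 0.0856644… = $199,843.6001…
Total = $2,332,866.00 + $711,524.1300 + $199,843.6001… = $3,244,233.73

$3,244,233.73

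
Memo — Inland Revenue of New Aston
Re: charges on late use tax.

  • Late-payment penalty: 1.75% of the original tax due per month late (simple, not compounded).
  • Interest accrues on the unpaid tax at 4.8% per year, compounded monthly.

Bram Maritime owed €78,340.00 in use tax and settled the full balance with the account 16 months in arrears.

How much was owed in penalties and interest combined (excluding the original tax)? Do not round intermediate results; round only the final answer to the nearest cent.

Late-payment penalty: 16 × 1.75% × €78,340.00 = €21,935.20
Interest (4.8%/yr ÷ 12 = 0.4%/month): €78,340.00 × ((1 + 0.004)^16 − 1) = €5,167.0174…
Penalties + interest = €21,935.2000 + €5,167.0174… = €27,102.22

€27,102.22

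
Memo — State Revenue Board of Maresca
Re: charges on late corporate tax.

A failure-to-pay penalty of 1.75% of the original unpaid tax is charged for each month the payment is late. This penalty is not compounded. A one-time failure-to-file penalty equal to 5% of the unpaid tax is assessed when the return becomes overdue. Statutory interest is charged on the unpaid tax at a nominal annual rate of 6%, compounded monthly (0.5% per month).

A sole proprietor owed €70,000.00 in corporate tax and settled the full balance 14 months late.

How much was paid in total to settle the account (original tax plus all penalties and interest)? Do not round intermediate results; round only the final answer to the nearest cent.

€95,712.48

Failure-to-file penalty: 5% × €70,000.00 = €3,500.00
Failure-to-pay penalty = 1.75% × €70,000.00 × 14 mo = €17,150.00
Interest: €70,000.00 × ((1 + 0.005)^14 − 1) = €70,000.00 × 0.0723211… = €5,062.4792…
Total = €70,000.00 + €20,650.0000 + €5,062.4792… = €95,712.48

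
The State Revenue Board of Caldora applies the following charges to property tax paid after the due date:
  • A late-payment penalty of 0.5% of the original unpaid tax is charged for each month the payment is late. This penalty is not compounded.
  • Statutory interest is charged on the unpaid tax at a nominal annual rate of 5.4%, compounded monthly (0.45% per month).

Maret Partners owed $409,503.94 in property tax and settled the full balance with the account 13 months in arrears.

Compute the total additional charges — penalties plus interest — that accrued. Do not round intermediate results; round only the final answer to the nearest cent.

$51,231.34

Late-payment penalty = 0.5% × $409,503.94 × 13 mo = $26,617.76…
Interest: $409,503.94 × ((1 + 0.0045)^13 − 1) = $409,503.94 × 0.0601059… = $24,613.5854…
Penalties + interest = $26,617.7561 + $24,613.5854… = $51,231.34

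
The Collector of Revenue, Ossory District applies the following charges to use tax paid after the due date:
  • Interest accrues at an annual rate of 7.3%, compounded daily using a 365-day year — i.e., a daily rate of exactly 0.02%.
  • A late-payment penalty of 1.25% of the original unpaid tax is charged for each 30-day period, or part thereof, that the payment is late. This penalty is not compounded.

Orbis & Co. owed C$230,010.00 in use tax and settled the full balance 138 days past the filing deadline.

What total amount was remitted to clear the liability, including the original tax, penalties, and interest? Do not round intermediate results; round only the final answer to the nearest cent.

C$250,821.67

Penalty periods: ⌈138/30⌉ = 5; penalty = 5 × 1.25% × C$230,010.00 = C$14,375.63…
Interest: C$230,010.00 × ((1 + 0.0002)^138 − 1) = C$230,010.00 × 0.02798157… = C$6,436.0413…
Total = C$230,010.00 + C$14,375.6250 + C$6,436.0413… = C$250,821.67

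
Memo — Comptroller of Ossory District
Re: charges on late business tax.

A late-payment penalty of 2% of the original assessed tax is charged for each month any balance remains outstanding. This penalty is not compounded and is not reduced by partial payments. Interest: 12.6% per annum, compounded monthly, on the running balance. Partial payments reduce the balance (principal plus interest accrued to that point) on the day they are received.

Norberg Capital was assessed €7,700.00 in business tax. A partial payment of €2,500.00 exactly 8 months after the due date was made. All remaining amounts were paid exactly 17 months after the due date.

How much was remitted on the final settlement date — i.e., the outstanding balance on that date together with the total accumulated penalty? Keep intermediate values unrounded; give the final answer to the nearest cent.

Monthly rate = 12.6% ÷ 12 = 1.05%
Balance at month 8: €7,700.0000 × (1 + 0.0105)^8 = €8,371.0757…
After €2,500.00 payment: €8,371.0757… − €2,500.00 = €5,871.0757…
Balance at month 17: €5,871.0757… × (1 + 0.0105)^9 = €6,449.7746…
Penalty: 17 × 2% × €7,700.00 = €2,618.00
Final settlement = outstanding balance + penalty = €6,449.7746… + €2,618.00 = €9,067.77

€9,067.77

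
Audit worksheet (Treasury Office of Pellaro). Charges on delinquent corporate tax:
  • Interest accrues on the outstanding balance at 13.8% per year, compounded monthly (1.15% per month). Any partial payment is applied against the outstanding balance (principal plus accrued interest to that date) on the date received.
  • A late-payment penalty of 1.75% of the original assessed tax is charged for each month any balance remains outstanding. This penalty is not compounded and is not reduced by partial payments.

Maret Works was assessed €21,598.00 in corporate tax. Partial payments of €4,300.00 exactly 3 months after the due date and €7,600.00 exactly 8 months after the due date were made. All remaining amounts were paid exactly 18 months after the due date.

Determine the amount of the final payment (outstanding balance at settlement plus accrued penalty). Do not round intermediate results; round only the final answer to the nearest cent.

€19,711.99

Balance at month 3: €21,598.0000 × (1 + 0.0115)^3 = €22,351.7329…
After €4,300.00 payment: €22,351.7329… − €4,300.00 = €18,051.7329…
Balance at month 8: €18,051.7329… × (1 + 0.0115)^5 = €19,113.8570…
After €7,600.00 payment: €19,113.8570… − €7,600.00 = €11,513.8570…
Balance at month 18: €11,513.8570… × (1 + 0.0115)^10 = €12,908.6167…
Penalty: 18 × 1.75% × €21,598.00 = €6,803.37
Final settlement = outstanding balance + penalty = €12,908.6167… + €6,803.37 = €19,711.99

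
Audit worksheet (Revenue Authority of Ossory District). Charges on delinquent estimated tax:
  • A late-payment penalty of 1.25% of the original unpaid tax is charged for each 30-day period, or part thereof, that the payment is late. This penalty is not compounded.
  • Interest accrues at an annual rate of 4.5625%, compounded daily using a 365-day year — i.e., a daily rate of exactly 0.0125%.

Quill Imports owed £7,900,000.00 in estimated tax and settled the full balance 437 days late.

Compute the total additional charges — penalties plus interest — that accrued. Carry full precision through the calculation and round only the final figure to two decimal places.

£1,924,762.96

Penalty periods: ⌈437/30⌉ = 15; penalty = 15 × 1.25% × £7,900,000.00 = £1,481,250.00
Interest: £7,900,000.00 × ((1 + 0.000125)^437 − 1) = £7,900,000.00 × 0.05614088… = £443,512.9582…
Penalties + interest = £1,481,250.0000 + £443,512.9582… = £1,924,762.96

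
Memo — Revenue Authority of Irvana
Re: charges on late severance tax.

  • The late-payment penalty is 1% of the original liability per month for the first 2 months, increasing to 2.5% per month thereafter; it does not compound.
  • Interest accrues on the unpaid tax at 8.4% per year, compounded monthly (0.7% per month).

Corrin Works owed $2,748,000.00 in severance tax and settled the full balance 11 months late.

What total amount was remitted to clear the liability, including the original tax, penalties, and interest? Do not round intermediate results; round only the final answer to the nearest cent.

$3,640,419.58

Penalty, months 1–2: 2 × 1% × $2,748,000.00 = $54,960.00
Penalty, months 3–11: 9 × 2.5% × $2,748,000.00 = $618,300.00
Interest: $2,748,000.00 × ((1 + 0.007)^11 − 1) = $2,748,000.00 × 0.0797524… = $219,159.5819…
Total = $2,748,000.00 + $673,260.0000 + $219,159.5819… = $3,640,419.58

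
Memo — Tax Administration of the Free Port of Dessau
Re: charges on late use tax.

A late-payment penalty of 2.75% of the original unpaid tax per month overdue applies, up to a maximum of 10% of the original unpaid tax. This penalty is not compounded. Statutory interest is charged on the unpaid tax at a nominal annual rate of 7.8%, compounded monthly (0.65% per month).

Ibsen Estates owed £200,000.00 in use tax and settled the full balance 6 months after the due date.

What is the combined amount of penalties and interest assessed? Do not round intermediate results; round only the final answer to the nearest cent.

Penalty (uncapped): 6 × 2.75% × £200,000.00 = £33,000.00; cap = 10% × £200,000.00 = £20,000.00 → penalty = £20,000.00
Interest: £200,000.00 × ((1 + 0.0065)^6 − 1) = £200,000.00 × 0.0396393… = £7,927.8539…
Penalties + interest = £20,000.0000 + £7,927.8539… = £27,927.85

£27,927.85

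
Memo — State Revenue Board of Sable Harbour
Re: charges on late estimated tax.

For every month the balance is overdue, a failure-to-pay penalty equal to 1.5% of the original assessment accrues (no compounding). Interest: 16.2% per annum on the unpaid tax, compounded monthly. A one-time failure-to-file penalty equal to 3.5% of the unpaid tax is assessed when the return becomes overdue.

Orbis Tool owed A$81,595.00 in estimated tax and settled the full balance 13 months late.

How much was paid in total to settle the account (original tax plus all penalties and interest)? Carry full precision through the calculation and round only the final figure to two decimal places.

A$115,901.09

Failure-to-file penalty: 3.5% × A$81,595.00 = A$2,855.83…
Failure-to-pay penalty: 13 × 1.5% × A$81,595.00 = A$15,911.03…
Interest (16.2%/yr ÷ 12 = 1.35%/month): A$81,595.00 × ((1 + 0.0135)^13 − 1) = A$15,539.2377…
Total = A$81,595.00 + A$18,766.8500 + A$15,539.2377… = A$115,901.09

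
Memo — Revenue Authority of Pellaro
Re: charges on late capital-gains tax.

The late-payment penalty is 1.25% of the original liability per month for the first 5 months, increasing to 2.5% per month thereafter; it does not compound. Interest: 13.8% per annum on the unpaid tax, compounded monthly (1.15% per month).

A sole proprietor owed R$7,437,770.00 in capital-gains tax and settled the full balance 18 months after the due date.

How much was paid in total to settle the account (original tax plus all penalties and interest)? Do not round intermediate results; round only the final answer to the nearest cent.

Penalty, months 1–5: 5 × 1.25% × R$7,437,770.00 = R$464,860.63…
Penalty, months 6–18: 13 × 2.5% × R$7,437,770.00 = R$2,417,275.25
Interest: R$7,437,770.00 × ((1 + 0.0115)^18 − 1) = R$7,437,770.00 × 0.2285306… = R$1,699,757.8230…
Total = R$7,437,770.00 + R$2,882,135.8750 + R$1,699,757.8230… = R$12,019,663.70

R$12,019,663.70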